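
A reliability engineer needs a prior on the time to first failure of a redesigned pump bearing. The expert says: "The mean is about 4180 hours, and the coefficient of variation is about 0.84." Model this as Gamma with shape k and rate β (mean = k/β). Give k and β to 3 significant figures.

For Gamma(k, rate β): mean = k/β, variance = k/β², so CV = 1/√k.
CV = 0.84, hence k = 1/CV² = 1.42.
Then β = k/mean = 1.42/4180 = 0.000339.

k ≈ 1.42, β ≈ 0.000339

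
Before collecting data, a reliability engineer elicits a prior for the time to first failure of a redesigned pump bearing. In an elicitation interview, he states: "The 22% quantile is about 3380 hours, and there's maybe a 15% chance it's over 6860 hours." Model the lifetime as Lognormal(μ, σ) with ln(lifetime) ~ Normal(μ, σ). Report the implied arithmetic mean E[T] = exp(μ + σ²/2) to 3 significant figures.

E[T] ≈ 4940 hours

If T ~ Lognormal(μ,σ) then ln T ~ Normal(μ,σ), so the p-quantile of ln T is μ + z_p·σ.
ln(3380) = 8.126 and ln(6860) = 8.833; z_{0.22} = -0.7722, z_{0.85} = 1.036.
σ = (8.833 − 8.126)/(1.036 − (-0.7722)) = 0.391.
μ = 8.126 − (-0.7722)·0.391 = 8.428.
E[T] = exp(μ + σ²/2) = exp(8.428 + 0.0766) = 4940 hours.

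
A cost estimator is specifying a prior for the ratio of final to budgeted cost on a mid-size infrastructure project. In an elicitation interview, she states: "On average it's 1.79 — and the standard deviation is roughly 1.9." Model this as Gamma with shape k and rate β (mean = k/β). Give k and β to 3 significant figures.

For Gamma(k, rate β): mean = k/β, variance = k/β², so CV = 1/√k.
CV = SD/mean = 1.9/1.79 = 1.061, hence k = 1/CV² = 0.888.
Then β = k/mean = 0.888/1.79 = 0.496.

k ≈ 0.888, β ≈ 0.496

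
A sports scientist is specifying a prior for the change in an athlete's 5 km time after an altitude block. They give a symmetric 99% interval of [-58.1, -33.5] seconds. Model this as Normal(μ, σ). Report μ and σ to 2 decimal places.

A symmetric 99% interval runs μ ± z·σ with z = 2.576.
Half-width = 12.3, so σ = 12.3/2.576 = 4.78.
μ is the interval midpoint, -45.80.

μ = -45.80, σ = 4.78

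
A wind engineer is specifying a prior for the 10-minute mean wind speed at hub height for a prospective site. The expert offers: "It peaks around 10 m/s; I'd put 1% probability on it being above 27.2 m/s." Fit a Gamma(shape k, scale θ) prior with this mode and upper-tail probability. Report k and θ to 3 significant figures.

k ≈ 5.6, θ ≈ 2.17

Gamma(k,θ) with k>1 has mode (k−1)θ, so θ = 10/(k−1).
Need P(X < 27.2) = 0.99 with θ tied to k this way. Start at k = 2, θ = 10: P(X<27.2) ≈ 0.755.
Too low — raise k to concentrate. Iterating converges to k ≈ 5.6.
Then θ = 10/(5.6−1) ≈ 2.17.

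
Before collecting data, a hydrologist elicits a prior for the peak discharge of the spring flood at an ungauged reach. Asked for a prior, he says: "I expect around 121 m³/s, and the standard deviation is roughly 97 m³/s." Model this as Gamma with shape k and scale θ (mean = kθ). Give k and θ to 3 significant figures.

For Gamma(k, scale θ): mean = kθ, variance = kθ², so CV = 1/√k.
CV = SD/mean = 97/121 = 0.8017, hence k = 1/CV² = 1.56.
Then θ = mean/k = 121/1.56 = 77.8.

k ≈ 1.56, θ ≈ 77.8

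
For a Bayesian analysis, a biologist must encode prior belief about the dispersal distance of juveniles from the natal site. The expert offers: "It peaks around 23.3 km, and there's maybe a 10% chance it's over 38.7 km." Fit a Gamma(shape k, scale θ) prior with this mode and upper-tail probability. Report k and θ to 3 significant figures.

k ≈ 8.33, θ ≈ 3.18

Gamma(k,θ) with k>1 has mode (k−1)θ, so θ = 23.3/(k−1).
Need P(X < 38.7) = 0.9 with θ tied to k this way. Start at k = 2, θ = 23.3: P(X<38.7) ≈ 0.495.
Too low — raise k to concentrate. Iterating converges to k ≈ 8.33.
Then θ = 23.3/(8.33−1) ≈ 3.18.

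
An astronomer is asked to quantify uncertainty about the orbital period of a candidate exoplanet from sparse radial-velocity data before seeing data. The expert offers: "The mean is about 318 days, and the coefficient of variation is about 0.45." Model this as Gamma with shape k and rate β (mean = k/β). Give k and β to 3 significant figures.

For Gamma(k, rate β): mean = k/β, variance = k/β², so CV = 1/√k.
CV = 0.45, hence k = 1/CV² = 4.94.
Then β = k/mean = 4.94/318 = 0.0155.

k ≈ 4.94, β ≈ 0.0155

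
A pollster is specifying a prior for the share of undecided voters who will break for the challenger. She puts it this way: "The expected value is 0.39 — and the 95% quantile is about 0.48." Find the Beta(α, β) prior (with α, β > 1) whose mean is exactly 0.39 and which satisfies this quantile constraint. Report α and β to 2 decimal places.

With mean 0.39 fixed, write α = 0.39s, β = 0.61s where s = α+β.
Need P(θ < 0.48) = 0.95 under Beta(0.39s, 0.61s). Normal approximation: (q−m)/√(m(1−m)/s) ≈ z_{0.95} = 1.64, so s ≈ 0.39·0.61·(1.64)²/(0.48−0.39)² = 79.5.
At s = 79.5: P(θ<0.48) ≈ 0.948. Adjusting to match 0.95 gives s ≈ 81.36.
So α = 0.39·81.36 ≈ 31.73, β = 0.61·81.36 ≈ 49.63.

α ≈ 31.73, β ≈ 49.63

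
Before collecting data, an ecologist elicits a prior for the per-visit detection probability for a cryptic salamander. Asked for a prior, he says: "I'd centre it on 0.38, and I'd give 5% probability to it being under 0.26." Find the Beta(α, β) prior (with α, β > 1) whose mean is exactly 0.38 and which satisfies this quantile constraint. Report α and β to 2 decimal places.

α ≈ 15.56, β ≈ 25.39

With mean 0.38 fixed, write α = 0.38s, β = 0.62s where s = α+β.
Need P(θ < 0.26) = 0.05 under Beta(0.38s, 0.62s). Normal approximation: (q−m)/√(m(1−m)/s) ≈ z_{0.05} = -1.64, so s ≈ 0.38·0.62·(-1.64)²/(0.26−0.38)² = 44.3.
At s = 44.3: P(θ<0.26) ≈ 0.043. Adjusting to match 0.05 gives s ≈ 40.94.
So α = 0.38·40.94 ≈ 15.56, β = 0.62·40.94 ≈ 25.39.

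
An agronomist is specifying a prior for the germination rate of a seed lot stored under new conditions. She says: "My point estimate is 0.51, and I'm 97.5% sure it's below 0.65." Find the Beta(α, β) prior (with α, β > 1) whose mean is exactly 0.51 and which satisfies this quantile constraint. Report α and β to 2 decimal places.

α ≈ 24.10, β ≈ 23.15

With mean 0.51 fixed, write α = 0.51s, β = 0.49s where s = α+β.
Need P(θ < 0.65) = 0.975 under Beta(0.51s, 0.49s). Normal approximation: (q−m)/√(m(1−m)/s) ≈ z_{0.975} = 1.96, so s ≈ 0.51·0.49·(1.96)²/(0.65−0.51)² = 49.0.
At s = 49.0: P(θ<0.65) ≈ 0.977. Adjusting to match 0.975 gives s ≈ 47.25.
So α = 0.51·47.25 ≈ 24.10, β = 0.49·47.25 ≈ 23.15.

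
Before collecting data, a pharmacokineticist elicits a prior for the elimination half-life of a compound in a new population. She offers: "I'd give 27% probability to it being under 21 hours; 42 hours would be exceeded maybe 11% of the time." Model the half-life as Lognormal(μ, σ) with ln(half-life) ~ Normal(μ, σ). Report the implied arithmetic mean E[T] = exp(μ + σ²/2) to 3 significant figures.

If T ~ Lognormal(μ,σ) then ln T ~ Normal(μ,σ), so the p-quantile of ln T is μ + z_p·σ.
ln(21) = 3.045 and ln(42) = 3.738; z_{0.27} = -0.6128, z_{0.89} = 1.227.
σ = (3.738 − 3.045)/(1.227 − (-0.6128)) = 0.377.
μ = 3.045 − (-0.6128)·0.377 = 3.275.
E[T] = exp(μ + σ²/2) = exp(3.275 + 0.0710) = 28.4 hours.

E[T] ≈ 28.4 hours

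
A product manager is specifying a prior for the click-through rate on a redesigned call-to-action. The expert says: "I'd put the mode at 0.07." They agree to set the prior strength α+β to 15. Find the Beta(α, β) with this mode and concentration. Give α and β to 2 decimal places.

α = 1.91, β = 13.09

For α,β > 1 the Beta mode is (α−1)/(α+β−2). With α+β = 15, the mode is (α−1)/13.
Set (α−1)/13 = 0.07 → α = 1 + 0.07·13 = 1.91.
β = 15 − α = 13.09.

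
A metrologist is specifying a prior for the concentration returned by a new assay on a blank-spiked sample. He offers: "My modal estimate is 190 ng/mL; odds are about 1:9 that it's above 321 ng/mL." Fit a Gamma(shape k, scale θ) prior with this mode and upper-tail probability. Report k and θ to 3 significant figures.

Gamma(k,θ) with k>1 has mode (k−1)θ, so θ = 190/(k−1).
Need P(X < 321) = 0.9 with θ tied to k this way. Start at k = 2, θ = 190: P(X<321) ≈ 0.503.
Too low — raise k to concentrate. Iterating converges to k ≈ 7.88.
Then θ = 190/(7.88−1) ≈ 27.6.

k ≈ 7.88, θ ≈ 27.6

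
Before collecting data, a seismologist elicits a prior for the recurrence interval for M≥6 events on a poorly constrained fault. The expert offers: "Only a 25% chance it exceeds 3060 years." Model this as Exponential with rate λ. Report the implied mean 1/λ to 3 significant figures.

P(T > 3060.0) = e^(−λ·3060.0) = 0.25, so λ = −ln(0.25)/3060.0 = 0.000453.
Mean = 1/λ = 2210 years.

mean ≈ 2210 years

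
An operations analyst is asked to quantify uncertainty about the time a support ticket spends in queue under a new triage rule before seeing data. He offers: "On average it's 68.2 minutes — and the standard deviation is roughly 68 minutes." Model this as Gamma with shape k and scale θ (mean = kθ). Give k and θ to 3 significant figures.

k ≈ 1.01, θ ≈ 67.8

For Gamma(k, scale θ): mean = kθ, variance = kθ², so CV = 1/√k.
CV = SD/mean = 68/68.2 = 0.9971, hence k = 1/CV² = 1.01.
Then θ = mean/k = 68.2/1.01 = 67.8.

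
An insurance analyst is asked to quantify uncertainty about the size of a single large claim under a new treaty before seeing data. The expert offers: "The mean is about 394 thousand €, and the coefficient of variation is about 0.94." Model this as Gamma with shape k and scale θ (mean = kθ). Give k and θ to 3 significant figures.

For Gamma(k, scale θ): mean = kθ, variance = kθ², so CV = 1/√k.
CV = 0.94, hence k = 1/CV² = 1.13.
Then θ = mean/k = 394/1.13 = 348.

k ≈ 1.13, θ ≈ 348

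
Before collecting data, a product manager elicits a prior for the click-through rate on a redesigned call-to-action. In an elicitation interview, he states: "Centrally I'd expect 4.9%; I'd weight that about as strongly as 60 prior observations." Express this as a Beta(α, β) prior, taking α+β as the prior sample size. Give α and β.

Under the effective-sample-size interpretation, Beta(α, β) has prior mean α/(α+β) and prior sample size α+β.
So α+β = 60 and α/(α+β) = 0.049, giving α = 0.049·60 = 2.94 and β = 60 − 2.94 = 57.06.

α = 2.94, β = 57.06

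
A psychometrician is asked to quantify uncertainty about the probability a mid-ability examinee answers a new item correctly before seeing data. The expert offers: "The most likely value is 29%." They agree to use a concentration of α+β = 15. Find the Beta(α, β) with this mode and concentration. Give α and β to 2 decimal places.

For α,β > 1 the Beta mode is (α−1)/(α+β−2). With α+β = 15, the mode is (α−1)/13.
Set (α−1)/13 = 0.29 → α = 1 + 0.29·13 = 4.77.
β = 15 − α = 10.23.

α = 4.77, β = 10.23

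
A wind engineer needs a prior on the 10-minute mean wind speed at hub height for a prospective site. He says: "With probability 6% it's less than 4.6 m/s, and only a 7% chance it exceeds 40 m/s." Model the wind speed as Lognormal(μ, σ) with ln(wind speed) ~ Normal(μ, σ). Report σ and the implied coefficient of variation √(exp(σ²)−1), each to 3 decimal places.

If T ~ Lognormal(μ,σ) then ln T ~ Normal(μ,σ), so the p-quantile of ln T is μ + z_p·σ.
ln(4.6) = 1.526 and ln(40) = 3.689; z_{0.06} = -1.555, z_{0.93} = 1.476.
σ = (3.689 − 1.526)/(1.476 − (-1.555)) = 0.714.
μ = 1.526 − (-1.555)·0.714 = 2.636.
CV = √(exp(σ²)−1) = √(exp(0.5093)−1) = 0.815.

σ ≈ 0.714, CV ≈ 0.815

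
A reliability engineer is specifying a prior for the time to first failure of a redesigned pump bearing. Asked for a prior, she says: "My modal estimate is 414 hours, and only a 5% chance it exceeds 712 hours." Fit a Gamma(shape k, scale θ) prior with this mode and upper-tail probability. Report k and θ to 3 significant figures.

Gamma(k,θ) with k>1 has mode (k−1)θ, so θ = 414/(k−1).
Need P(X < 712) = 0.95 with θ tied to k this way. Start at k = 2, θ = 414: P(X<712) ≈ 0.513.
Too low — raise k to concentrate. Iterating converges to k ≈ 10.5.
Then θ = 414/(10.5−1) ≈ 43.6.

k ≈ 10.5, θ ≈ 43.6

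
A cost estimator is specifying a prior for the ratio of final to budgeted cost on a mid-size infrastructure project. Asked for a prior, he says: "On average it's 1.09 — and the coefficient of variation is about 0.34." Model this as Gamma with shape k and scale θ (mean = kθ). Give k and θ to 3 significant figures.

For Gamma(k, scale θ): mean = kθ, variance = kθ², so CV = 1/√k.
CV = 0.34, hence k = 1/CV² = 8.65.
Then θ = mean/k = 1.09/8.65 = 0.126.

k ≈ 8.65, θ ≈ 0.126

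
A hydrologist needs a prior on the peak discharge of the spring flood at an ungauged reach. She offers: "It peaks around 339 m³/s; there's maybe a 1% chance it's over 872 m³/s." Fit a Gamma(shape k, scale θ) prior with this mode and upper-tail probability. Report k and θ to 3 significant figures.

k ≈ 6.23, θ ≈ 64.9

Gamma(k,θ) with k>1 has mode (k−1)θ, so θ = 339/(k−1).
Need P(X < 872) = 0.99 with θ tied to k this way. Start at k = 2, θ = 339: P(X<872) ≈ 0.727.
Too low — raise k to concentrate. Iterating converges to k ≈ 6.23.
Then θ = 339/(6.23−1) ≈ 64.9.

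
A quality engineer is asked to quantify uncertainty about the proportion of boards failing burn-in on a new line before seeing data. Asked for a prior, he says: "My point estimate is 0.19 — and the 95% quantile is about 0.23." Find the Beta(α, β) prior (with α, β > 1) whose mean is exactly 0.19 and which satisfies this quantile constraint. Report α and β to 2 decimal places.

α ≈ 52.49, β ≈ 223.76

With mean 0.19 fixed, write α = 0.19s, β = 0.81s where s = α+β.
Need P(θ < 0.23) = 0.95 under Beta(0.19s, 0.81s). Normal approximation: (q−m)/√(m(1−m)/s) ≈ z_{0.95} = 1.64, so s ≈ 0.19·0.81·(1.64)²/(0.23−0.19)² = 260.2.
At s = 260.2: P(θ<0.23) ≈ 0.945. Adjusting to match 0.95 gives s ≈ 276.24.
So α = 0.19·276.24 ≈ 52.49, β = 0.81·276.24 ≈ 223.76.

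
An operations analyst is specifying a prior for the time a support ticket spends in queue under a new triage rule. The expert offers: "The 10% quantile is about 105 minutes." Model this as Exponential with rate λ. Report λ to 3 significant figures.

P(T < 105.0) = 1 − e^(−λ·105.0) = 0.1, so λ = −ln(1−0.1)/105.0 = −ln(0.9)/105.0 = 0.001.

λ ≈ 0.001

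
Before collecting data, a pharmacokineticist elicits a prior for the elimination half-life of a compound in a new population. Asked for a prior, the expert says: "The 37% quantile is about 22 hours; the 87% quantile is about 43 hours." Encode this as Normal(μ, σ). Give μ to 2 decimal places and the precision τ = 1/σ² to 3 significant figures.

μ = 26.78, τ = 0.00482

The p-quantile of Normal(μ,σ) is μ + z_p·σ, with z_{0.37} = -0.3319 and z_{0.87} = 1.126.
Eliminate σ: μ = (z₂·x₁ − z₁·x₂)/(z₂ − z₁) = (1.126·22 − (-0.3319)·43)/1.458 = 26.78.
Then σ = (x₂ − x₁)/(z₂ − z₁) = (43 − 22)/1.458 = 14.40.
Precision τ = 1/σ² = 1/14.4² = 0.00482.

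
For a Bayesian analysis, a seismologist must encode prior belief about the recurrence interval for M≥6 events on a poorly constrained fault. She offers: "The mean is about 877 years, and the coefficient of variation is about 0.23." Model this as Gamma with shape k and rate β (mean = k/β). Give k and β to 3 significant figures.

k ≈ 18.9, β ≈ 0.0216

For Gamma(k, rate β): mean = k/β, variance = k/β², so CV = 1/√k.
CV = 0.23, hence k = 1/CV² = 18.9.
Then β = k/mean = 18.9/877 = 0.0216.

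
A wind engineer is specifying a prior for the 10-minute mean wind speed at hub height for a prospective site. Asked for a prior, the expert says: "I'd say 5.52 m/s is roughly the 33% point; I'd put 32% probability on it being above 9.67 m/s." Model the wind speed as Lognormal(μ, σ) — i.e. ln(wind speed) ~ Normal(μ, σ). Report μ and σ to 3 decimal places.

If T ~ Lognormal(μ,σ) then ln T ~ Normal(μ,σ), so the p-quantile of ln T is μ + z_p·σ.
ln(5.52) = 1.708 and ln(9.67) = 2.269; z_{0.33} = -0.4399, z_{0.68} = 0.4677.
σ = (2.269 − 1.708)/(0.4677 − (-0.4399)) = 0.618.
μ = 1.708 − (-0.4399)·0.618 = 1.980.

μ ≈ 1.980, σ ≈ 0.618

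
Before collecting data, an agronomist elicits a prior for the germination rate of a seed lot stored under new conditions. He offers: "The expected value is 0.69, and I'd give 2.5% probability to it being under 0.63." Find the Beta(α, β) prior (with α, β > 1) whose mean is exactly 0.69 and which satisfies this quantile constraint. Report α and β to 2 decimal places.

With mean 0.69 fixed, write α = 0.69s, β = 0.31s where s = α+β.
Need P(θ < 0.63) = 0.025 under Beta(0.69s, 0.31s). Normal approximation: (q−m)/√(m(1−m)/s) ≈ z_{0.025} = -1.96, so s ≈ 0.69·0.31·(-1.96)²/(0.63−0.69)² = 228.2.
At s = 228.2: P(θ<0.63) ≈ 0.028. Adjusting to match 0.025 gives s ≈ 238.62.
So α = 0.69·238.62 ≈ 164.65, β = 0.31·238.62 ≈ 73.97.

α ≈ 164.65, β ≈ 73.97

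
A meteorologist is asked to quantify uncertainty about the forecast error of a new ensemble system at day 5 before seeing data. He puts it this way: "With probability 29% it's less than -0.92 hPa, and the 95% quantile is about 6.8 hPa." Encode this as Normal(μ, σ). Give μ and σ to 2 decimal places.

μ = 1.02, σ = 3.51

The p-quantile of Normal(μ,σ) is μ + z_p·σ, with z_{0.29} = -0.5534 and z_{0.95} = 1.645.
Eliminate σ: μ = (z₂·x₁ − z₁·x₂)/(z₂ − z₁) = (1.645·-0.92 − (-0.5534)·6.8)/2.198 = 1.02.
Then σ = (x₂ − x₁)/(z₂ − z₁) = (6.8 − -0.92)/2.198 = 3.51.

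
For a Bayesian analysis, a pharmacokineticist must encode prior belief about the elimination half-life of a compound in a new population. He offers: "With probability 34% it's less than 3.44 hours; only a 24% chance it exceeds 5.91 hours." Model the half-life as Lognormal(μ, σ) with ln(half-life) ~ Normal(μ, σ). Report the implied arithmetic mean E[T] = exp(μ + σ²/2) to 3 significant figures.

E[T] ≈ 4.72 hours

If T ~ Lognormal(μ,σ) then ln T ~ Normal(μ,σ), so the p-quantile of ln T is μ + z_p·σ.
ln(3.44) = 1.235 and ln(5.91) = 1.777; z_{0.34} = -0.4125, z_{0.76} = 0.7063.
σ = (1.777 − 1.235)/(0.7063 − (-0.4125)) = 0.484.
μ = 1.235 − (-0.4125)·0.484 = 1.435.
E[T] = exp(μ + σ²/2) = exp(1.435 + 0.1170) = 4.72 hours.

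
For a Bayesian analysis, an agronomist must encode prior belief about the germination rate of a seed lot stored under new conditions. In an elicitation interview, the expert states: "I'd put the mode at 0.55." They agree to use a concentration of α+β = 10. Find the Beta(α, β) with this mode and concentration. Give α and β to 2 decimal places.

For α,β > 1 the Beta mode is (α−1)/(α+β−2). With α+β = 10, the mode is (α−1)/8.
Set (α−1)/8 = 0.55 → α = 1 + 0.55·8 = 5.40.
β = 10 − α = 4.60.

α = 5.40, β = 4.60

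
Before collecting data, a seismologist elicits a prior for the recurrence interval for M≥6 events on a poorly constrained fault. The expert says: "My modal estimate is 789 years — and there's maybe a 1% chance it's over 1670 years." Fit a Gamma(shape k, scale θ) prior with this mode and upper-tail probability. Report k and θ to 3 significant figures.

Gamma(k,θ) with k>1 has mode (k−1)θ, so θ = 789/(k−1).
Need P(X < 1670) = 0.99 with θ tied to k this way. Start at k = 2, θ = 789: P(X<1670) ≈ 0.625.
Too low — raise k to concentrate. Iterating converges to k ≈ 9.64.
Then θ = 789/(9.64−1) ≈ 91.3.

k ≈ 9.64, θ ≈ 91.3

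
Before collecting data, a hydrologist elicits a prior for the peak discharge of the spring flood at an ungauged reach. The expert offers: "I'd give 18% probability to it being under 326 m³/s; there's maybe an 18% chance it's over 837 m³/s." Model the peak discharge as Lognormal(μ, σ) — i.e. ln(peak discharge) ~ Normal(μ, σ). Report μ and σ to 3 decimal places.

If T ~ Lognormal(μ,σ) then ln T ~ Normal(μ,σ), so the p-quantile of ln T is μ + z_p·σ.
ln(326) = 5.787 and ln(837) = 6.73; z_{0.18} = -0.9154, z_{0.82} = 0.9154.
σ = (6.73 − 5.787)/(0.9154 − (-0.9154)) = 0.515.
μ = 5.787 − (-0.9154)·0.515 = 6.258.

μ ≈ 6.258, σ ≈ 0.515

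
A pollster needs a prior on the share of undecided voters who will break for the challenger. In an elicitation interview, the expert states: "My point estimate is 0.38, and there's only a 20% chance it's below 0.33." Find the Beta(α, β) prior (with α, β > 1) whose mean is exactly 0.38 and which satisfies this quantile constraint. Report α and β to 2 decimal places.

α ≈ 25.73, β ≈ 41.99

With mean 0.38 fixed, write α = 0.38s, β = 0.62s where s = α+β.
Need P(θ < 0.33) = 0.2 under Beta(0.38s, 0.62s). Normal approximation: (q−m)/√(m(1−m)/s) ≈ z_{0.2} = -0.842, so s ≈ 0.38·0.62·(-0.842)²/(0.33−0.38)² = 66.8.
At s = 66.8: P(θ<0.33) ≈ 0.202. Adjusting to match 0.2 gives s ≈ 67.72.
So α = 0.38·67.72 ≈ 25.73, β = 0.62·67.72 ≈ 41.99.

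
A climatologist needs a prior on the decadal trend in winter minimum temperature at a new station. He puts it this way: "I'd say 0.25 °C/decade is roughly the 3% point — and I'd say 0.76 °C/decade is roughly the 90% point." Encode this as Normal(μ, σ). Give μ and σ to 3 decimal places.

μ = 0.553, σ = 0.161

The p-quantile of Normal(μ,σ) is μ + z_p·σ, with z_{0.03} = -1.881 and z_{0.9} = 1.282.
Eliminate σ: μ = (z₂·x₁ − z₁·x₂)/(z₂ − z₁) = (1.282·0.25 − (-1.881)·0.76)/3.162 = 0.553.
Then σ = (x₂ − x₁)/(z₂ − z₁) = (0.76 − 0.25)/3.162 = 0.161.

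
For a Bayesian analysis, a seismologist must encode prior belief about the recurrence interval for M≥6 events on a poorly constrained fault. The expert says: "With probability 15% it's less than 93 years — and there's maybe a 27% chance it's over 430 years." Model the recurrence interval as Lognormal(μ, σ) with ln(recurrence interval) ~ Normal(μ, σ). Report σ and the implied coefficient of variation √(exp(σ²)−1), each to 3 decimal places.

σ ≈ 0.928, CV ≈ 1.170

If T ~ Lognormal(μ,σ) then ln T ~ Normal(μ,σ), so the p-quantile of ln T is μ + z_p·σ.
ln(93) = 4.533 and ln(430) = 6.064; z_{0.15} = -1.036, z_{0.73} = 0.6128.
σ = (6.064 − 4.533)/(0.6128 − (-1.036)) = 0.928.
μ = 4.533 − (-1.036)·0.928 = 5.495.
CV = √(exp(σ²)−1) = √(exp(0.8620)−1) = 1.170.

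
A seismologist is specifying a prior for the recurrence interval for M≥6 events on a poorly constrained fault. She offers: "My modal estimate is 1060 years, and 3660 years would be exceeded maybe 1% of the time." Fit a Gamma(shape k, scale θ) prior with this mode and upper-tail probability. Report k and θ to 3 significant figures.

k ≈ 3.83, θ ≈ 374

Gamma(k,θ) with k>1 has mode (k−1)θ, so θ = 1060/(k−1).
Need P(X < 3660) = 0.99 with θ tied to k this way. Start at k = 2, θ = 1060: P(X<3660) ≈ 0.859.
Too low — raise k to concentrate. Iterating converges to k ≈ 3.83.
Then θ = 1060/(3.83−1) ≈ 374.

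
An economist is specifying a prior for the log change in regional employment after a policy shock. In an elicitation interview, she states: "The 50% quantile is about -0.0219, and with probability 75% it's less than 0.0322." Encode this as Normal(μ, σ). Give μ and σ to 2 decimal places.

The p-quantile of Normal(μ,σ) is μ + z_p·σ, with z_{0.5} = 0 and z_{0.75} = 0.6745.
Eliminate σ: μ = (z₂·x₁ − z₁·x₂)/(z₂ − z₁) = (0.6745·-0.0219 − (0)·0.0322)/0.6745 = -0.02.
Then σ = (x₂ − x₁)/(z₂ − z₁) = (0.0322 − -0.0219)/0.6745 = 0.08.

μ = -0.02, σ = 0.08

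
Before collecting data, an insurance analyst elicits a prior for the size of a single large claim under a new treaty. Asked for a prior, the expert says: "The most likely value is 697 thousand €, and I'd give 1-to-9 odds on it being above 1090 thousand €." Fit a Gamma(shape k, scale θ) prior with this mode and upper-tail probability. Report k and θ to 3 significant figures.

Gamma(k,θ) with k>1 has mode (k−1)θ, so θ = 697/(k−1).
Need P(X < 1090) = 0.9 with θ tied to k this way. Start at k = 2, θ = 697: P(X<1090) ≈ 0.463.
Too low — raise k to concentrate. Iterating converges to k ≈ 10.4.
Then θ = 697/(10.4−1) ≈ 74.4.

k ≈ 10.4, θ ≈ 74.4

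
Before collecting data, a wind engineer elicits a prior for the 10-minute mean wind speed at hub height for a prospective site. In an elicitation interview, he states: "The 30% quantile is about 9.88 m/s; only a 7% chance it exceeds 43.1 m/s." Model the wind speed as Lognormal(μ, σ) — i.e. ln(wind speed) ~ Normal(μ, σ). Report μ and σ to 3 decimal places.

μ ≈ 2.677, σ ≈ 0.736

If T ~ Lognormal(μ,σ) then ln T ~ Normal(μ,σ), so the p-quantile of ln T is μ + z_p·σ.
ln(9.88) = 2.291 and ln(43.1) = 3.764; z_{0.3} = -0.5244, z_{0.93} = 1.476.
σ = (3.764 − 2.291)/(1.476 − (-0.5244)) = 0.736.
μ = 2.291 − (-0.5244)·0.736 = 2.677.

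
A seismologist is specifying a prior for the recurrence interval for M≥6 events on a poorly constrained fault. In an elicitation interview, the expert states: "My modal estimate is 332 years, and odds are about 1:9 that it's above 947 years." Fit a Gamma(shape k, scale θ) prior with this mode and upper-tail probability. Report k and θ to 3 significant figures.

k ≈ 2.74, θ ≈ 191

Gamma(k,θ) with k>1 has mode (k−1)θ, so θ = 332/(k−1).
Need P(X < 947) = 0.9 with θ tied to k this way. Start at k = 2, θ = 332: P(X<947) ≈ 0.778.
Too low — raise k to concentrate. Iterating converges to k ≈ 2.74.
Then θ = 332/(2.74−1) ≈ 191.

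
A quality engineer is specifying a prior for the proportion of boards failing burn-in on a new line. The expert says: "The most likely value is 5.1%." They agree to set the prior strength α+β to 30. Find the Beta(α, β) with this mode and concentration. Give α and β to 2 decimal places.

α = 2.43, β = 27.57

For α,β > 1 the Beta mode is (α−1)/(α+β−2). With α+β = 30, the mode is (α−1)/28.
Set (α−1)/28 = 0.051 → α = 1 + 0.051·28 = 2.43.
β = 30 − α = 27.57.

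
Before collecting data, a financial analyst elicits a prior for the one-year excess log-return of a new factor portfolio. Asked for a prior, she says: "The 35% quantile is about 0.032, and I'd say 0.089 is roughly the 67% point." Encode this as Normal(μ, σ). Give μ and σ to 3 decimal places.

For Normal(μ,σ), the p-quantile is μ + z_p·σ. Here z_{0.35} = -0.3853, z_{0.67} = 0.4399.
So 0.032 = μ − 0.3853σ and 0.089 = μ + 0.4399σ.
Subtracting: σ = (0.089 − 0.032)/(0.4399 − (-0.3853)) = 0.069.
Then μ = 0.032 − (-0.3853)·0.069 = 0.059.

μ = 0.059, σ = 0.069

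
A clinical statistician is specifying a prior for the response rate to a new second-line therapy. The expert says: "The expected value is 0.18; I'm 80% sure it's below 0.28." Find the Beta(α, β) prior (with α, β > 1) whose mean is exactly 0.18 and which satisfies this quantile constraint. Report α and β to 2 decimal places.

With mean 0.18 fixed, write α = 0.18s, β = 0.82s where s = α+β.
Need P(θ < 0.28) = 0.8 under Beta(0.18s, 0.82s). Normal approximation: (q−m)/√(m(1−m)/s) ≈ z_{0.8} = 0.842, so s ≈ 0.18·0.82·(0.842)²/(0.28−0.18)² = 10.5.
At s = 10.5: P(θ<0.28) ≈ 0.817. Adjusting to match 0.8 gives s ≈ 8.30.
So α = 0.18·8.30 ≈ 1.49, β = 0.82·8.30 ≈ 6.81.

α ≈ 1.49, β ≈ 6.81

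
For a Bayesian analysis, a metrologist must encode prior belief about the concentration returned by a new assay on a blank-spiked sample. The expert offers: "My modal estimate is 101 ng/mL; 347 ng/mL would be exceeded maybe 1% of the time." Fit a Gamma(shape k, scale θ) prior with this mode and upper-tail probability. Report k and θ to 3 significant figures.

k ≈ 3.86, θ ≈ 35.3

Gamma(k,θ) with k>1 has mode (k−1)θ, so θ = 101/(k−1).
Need P(X < 347) = 0.99 with θ tied to k this way. Start at k = 2, θ = 101: P(X<347) ≈ 0.857.
Too low — raise k to concentrate. Iterating converges to k ≈ 3.86.
Then θ = 101/(3.86−1) ≈ 35.3.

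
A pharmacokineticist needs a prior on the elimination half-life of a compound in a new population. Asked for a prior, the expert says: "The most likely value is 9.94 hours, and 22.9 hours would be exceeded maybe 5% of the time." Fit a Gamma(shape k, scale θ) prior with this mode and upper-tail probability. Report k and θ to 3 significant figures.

Gamma(k,θ) with k>1 has mode (k−1)θ, so θ = 9.94/(k−1).
Need P(X < 22.9) = 0.95 with θ tied to k this way. Start at k = 2, θ = 9.94: P(X<22.9) ≈ 0.670.
Too low — raise k to concentrate. Iterating converges to k ≈ 4.93.
Then θ = 9.94/(4.93−1) ≈ 2.53.

k ≈ 4.93, θ ≈ 2.53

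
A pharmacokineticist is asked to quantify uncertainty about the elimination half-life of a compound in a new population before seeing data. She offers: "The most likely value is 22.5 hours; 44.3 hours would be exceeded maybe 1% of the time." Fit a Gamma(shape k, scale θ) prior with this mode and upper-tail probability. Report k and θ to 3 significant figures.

Gamma(k,θ) with k>1 has mode (k−1)θ, so θ = 22.5/(k−1).
Need P(X < 44.3) = 0.99 with θ tied to k this way. Start at k = 2, θ = 22.5: P(X<44.3) ≈ 0.586.
Too low — raise k to concentrate. Iterating converges to k ≈ 11.7.
Then θ = 22.5/(11.7−1) ≈ 2.1.

k ≈ 11.7, θ ≈ 2.1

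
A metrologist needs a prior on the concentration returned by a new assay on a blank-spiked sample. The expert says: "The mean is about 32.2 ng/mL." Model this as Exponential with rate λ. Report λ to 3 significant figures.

λ ≈ 0.0311

Exponential mean = 1/λ, so λ = 1/32.2 = 0.0311.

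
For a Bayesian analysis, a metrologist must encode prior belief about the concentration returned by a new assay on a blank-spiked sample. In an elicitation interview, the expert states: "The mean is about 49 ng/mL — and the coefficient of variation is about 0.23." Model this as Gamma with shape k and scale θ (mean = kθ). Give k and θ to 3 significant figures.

k ≈ 18.9, θ ≈ 2.59

For Gamma(k, scale θ): mean = kθ, variance = kθ², so CV = 1/√k.
CV = 0.23, hence k = 1/CV² = 18.9.
Then θ = mean/k = 49/18.9 = 2.59.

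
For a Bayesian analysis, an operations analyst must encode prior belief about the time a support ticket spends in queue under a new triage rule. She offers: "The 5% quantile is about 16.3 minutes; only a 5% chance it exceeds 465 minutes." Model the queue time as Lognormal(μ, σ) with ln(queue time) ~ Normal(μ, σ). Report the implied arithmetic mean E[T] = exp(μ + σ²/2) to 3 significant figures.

If T ~ Lognormal(μ,σ) then ln T ~ Normal(μ,σ), so the p-quantile of ln T is μ + z_p·σ.
ln(16.3) = 2.791 and ln(465) = 6.142; z_{0.05} = -1.645, z_{0.95} = 1.645.
σ = (6.142 − 2.791)/(1.645 − (-1.645)) = 1.019.
μ = 2.791 − (-1.645)·1.019 = 4.467.
E[T] = exp(μ + σ²/2) = exp(4.467 + 0.5188) = 146 minutes.

E[T] ≈ 146 minutes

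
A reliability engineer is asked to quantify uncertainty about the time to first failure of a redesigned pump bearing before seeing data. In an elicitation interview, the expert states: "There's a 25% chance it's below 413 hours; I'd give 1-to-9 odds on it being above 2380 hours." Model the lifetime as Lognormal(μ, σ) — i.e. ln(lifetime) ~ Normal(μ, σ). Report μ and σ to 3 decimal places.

If T ~ Lognormal(μ,σ) then ln T ~ Normal(μ,σ), so the p-quantile of ln T is μ + z_p·σ.
ln(413) = 6.023 and ln(2380) = 7.775; z_{0.25} = -0.6745, z_{0.9} = 1.282.
σ = (7.775 − 6.023)/(1.282 − (-0.6745)) = 0.895.
μ = 6.023 − (-0.6745)·0.895 = 6.627.

μ ≈ 6.627, σ ≈ 0.895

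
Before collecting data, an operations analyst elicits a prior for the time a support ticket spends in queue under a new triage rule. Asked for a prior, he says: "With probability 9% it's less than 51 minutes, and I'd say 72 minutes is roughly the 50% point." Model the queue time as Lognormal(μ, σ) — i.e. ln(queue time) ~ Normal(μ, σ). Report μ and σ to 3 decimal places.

μ ≈ 4.277, σ ≈ 0.257

If T ~ Lognormal(μ,σ) then ln T ~ Normal(μ,σ), so the p-quantile of ln T is μ + z_p·σ.
ln(51) = 3.932 and ln(72) = 4.277; z_{0.09} = -1.341, z_{0.5} = 0.
σ = (4.277 − 3.932)/(0 − (-1.341)) = 0.257.
μ = 3.932 − (-1.341)·0.257 = 4.277.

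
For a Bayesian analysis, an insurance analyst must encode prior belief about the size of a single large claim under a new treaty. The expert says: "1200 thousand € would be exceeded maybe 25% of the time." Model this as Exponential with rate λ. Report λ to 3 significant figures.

λ ≈ 0.00116

P(T > 1200.0) = e^(−λ·1200.0) = 0.25, so λ = −ln(0.25)/1200.0 = 0.00116.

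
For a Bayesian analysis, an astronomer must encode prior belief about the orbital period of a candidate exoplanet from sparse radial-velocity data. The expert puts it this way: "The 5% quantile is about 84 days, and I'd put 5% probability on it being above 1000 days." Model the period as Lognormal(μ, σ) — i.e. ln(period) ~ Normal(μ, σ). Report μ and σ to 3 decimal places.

μ ≈ 5.669, σ ≈ 0.753

If T ~ Lognormal(μ,σ) then ln T ~ Normal(μ,σ), so the p-quantile of ln T is μ + z_p·σ.
ln(84) = 4.431 and ln(1000) = 6.908; z_{0.05} = -1.645, z_{0.95} = 1.645.
σ = (6.908 − 4.431)/(1.645 − (-1.645)) = 0.753.
μ = 4.431 − (-1.645)·0.753 = 5.669.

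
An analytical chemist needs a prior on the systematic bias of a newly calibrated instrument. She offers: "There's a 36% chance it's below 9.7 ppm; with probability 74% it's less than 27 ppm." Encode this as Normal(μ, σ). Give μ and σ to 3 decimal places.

The p-quantile of Normal(μ,σ) is μ + z_p·σ, with z_{0.36} = -0.3585 and z_{0.74} = 0.6433.
Eliminate σ: μ = (z₂·x₁ − z₁·x₂)/(z₂ − z₁) = (0.6433·9.7 − (-0.3585)·27)/1.002 = 15.890.
Then σ = (x₂ − x₁)/(z₂ − z₁) = (27 − 9.7)/1.002 = 17.269.

μ = 15.890, σ = 17.269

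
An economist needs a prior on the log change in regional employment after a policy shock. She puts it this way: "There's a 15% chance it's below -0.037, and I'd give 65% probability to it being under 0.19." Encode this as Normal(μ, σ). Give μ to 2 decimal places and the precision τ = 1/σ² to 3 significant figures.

For Normal(μ,σ), the p-quantile is μ + z_p·σ. Here z_{0.15} = -1.036, z_{0.65} = 0.3853.
So -0.037 = μ − 1.036σ and 0.19 = μ + 0.3853σ.
Subtracting: σ = (0.19 − -0.037)/(0.3853 − (-1.036)) = 0.16.
Then μ = -0.037 − (-1.036)·0.16 = 0.13.
Precision τ = 1/σ² = 1/0.1597² = 39.2.

μ = 0.13, τ = 39.2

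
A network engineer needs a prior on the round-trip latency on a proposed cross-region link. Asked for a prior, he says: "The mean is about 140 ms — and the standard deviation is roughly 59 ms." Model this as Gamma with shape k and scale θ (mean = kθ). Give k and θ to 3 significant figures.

k ≈ 5.63, θ ≈ 24.9

For Gamma(k, scale θ): mean = kθ, variance = kθ², so CV = 1/√k.
CV = SD/mean = 59/140 = 0.4214, hence k = 1/CV² = 5.63.
Then θ = mean/k = 140/5.63 = 24.9.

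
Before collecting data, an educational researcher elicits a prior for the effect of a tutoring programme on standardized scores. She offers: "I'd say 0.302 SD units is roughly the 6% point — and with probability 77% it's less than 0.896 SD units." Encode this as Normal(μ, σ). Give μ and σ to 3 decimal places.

The p-quantile of Normal(μ,σ) is μ + z_p·σ, with z_{0.06} = -1.555 and z_{0.77} = 0.7388.
Eliminate σ: μ = (z₂·x₁ − z₁·x₂)/(z₂ − z₁) = (0.7388·0.302 − (-1.555)·0.896)/2.294 = 0.705.
Then σ = (x₂ − x₁)/(z₂ − z₁) = (0.896 − 0.302)/2.294 = 0.259.

μ = 0.705, σ = 0.259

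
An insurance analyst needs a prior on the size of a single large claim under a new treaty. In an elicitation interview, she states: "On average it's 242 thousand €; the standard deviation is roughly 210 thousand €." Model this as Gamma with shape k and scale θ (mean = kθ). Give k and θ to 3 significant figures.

For Gamma(k, scale θ): mean = kθ, variance = kθ², so CV = 1/√k.
CV = SD/mean = 210/242 = 0.8678, hence k = 1/CV² = 1.33.
Then θ = mean/k = 242/1.33 = 182.

k ≈ 1.33, θ ≈ 182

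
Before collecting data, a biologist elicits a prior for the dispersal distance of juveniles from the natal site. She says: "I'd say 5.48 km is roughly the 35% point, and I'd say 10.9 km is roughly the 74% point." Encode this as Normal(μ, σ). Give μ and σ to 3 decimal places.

μ = 7.510, σ = 5.269

For Normal(μ,σ), the p-quantile is μ + z_p·σ. Here z_{0.35} = -0.3853, z_{0.74} = 0.6433.
So 5.48 = μ − 0.3853σ and 10.9 = μ + 0.6433σ.
Subtracting: σ = (10.9 − 5.48)/(0.6433 − (-0.3853)) = 5.269.
Then μ = 5.48 − (-0.3853)·5.269 = 7.510.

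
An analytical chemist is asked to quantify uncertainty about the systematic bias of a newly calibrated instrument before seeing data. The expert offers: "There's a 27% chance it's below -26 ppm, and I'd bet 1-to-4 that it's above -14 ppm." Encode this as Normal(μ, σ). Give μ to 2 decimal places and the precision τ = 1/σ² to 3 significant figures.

The p-quantile of Normal(μ,σ) is μ + z_p·σ, with z_{0.27} = -0.6128 and z_{0.8} = 0.8416.
Eliminate σ: μ = (z₂·x₁ − z₁·x₂)/(z₂ − z₁) = (0.8416·-26 − (-0.6128)·-14)/1.454 = -20.94.
Then σ = (x₂ − x₁)/(z₂ − z₁) = (-14 − -26)/1.454 = 8.25.
Precision τ = 1/σ² = 1/8.251² = 0.0147.

μ = -20.94, τ = 0.0147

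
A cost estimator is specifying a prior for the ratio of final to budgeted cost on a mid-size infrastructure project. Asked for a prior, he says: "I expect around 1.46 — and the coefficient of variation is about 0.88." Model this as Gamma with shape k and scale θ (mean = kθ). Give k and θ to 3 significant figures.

k ≈ 1.29, θ ≈ 1.13

For Gamma(k, scale θ): mean = kθ, variance = kθ², so CV = 1/√k.
CV = 0.88, hence k = 1/CV² = 1.29.
Then θ = mean/k = 1.46/1.29 = 1.13.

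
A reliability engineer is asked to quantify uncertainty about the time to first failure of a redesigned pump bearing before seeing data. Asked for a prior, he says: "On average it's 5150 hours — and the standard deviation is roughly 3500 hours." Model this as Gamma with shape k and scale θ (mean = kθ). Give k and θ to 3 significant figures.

k ≈ 2.17, θ ≈ 2380

For Gamma(k, scale θ): mean = kθ, variance = kθ², so CV = 1/√k.
CV = SD/mean = 3500/5150 = 0.6796, hence k = 1/CV² = 2.17.
Then θ = mean/k = 5150/2.17 = 2380.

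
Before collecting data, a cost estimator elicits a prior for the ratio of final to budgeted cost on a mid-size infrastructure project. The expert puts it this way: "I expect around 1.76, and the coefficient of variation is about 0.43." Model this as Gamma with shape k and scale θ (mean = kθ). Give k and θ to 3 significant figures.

For Gamma(k, scale θ): mean = kθ, variance = kθ², so CV = 1/√k.
CV = 0.43, hence k = 1/CV² = 5.41.
Then θ = mean/k = 1.76/5.41 = 0.325.

k ≈ 5.41, θ ≈ 0.325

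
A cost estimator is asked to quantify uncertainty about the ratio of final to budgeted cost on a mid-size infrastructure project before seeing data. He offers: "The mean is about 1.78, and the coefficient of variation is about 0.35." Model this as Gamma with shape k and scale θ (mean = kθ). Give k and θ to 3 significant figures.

For Gamma(k, scale θ): mean = kθ, variance = kθ², so CV = 1/√k.
CV = 0.35, hence k = 1/CV² = 8.16.
Then θ = mean/k = 1.78/8.16 = 0.218.

k ≈ 8.16, θ ≈ 0.218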